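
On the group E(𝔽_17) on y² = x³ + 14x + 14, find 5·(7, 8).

Write Q = (7, 8).
Double-and-add on 5 = (101)₂. Start with Q = (7, 8) for the leading 1-bit.
double: tangent at (7, 8): λ = (3·7² + 14)/(2·8) ≡ 8/16. 16⁻¹ ≡ 16 (mod 17), so λ ≡ 8·16 ≡ 9.
  x = λ² - 7 - 7 = 81 - 14 ≡ 16; y = λ·(7 - 16) - 8 ≡ 13. → (16, 13)
double: tangent at (16, 13): λ = (3·16² + 14)/(2·13) ≡ 0/9. 9⁻¹ ≡ 2 (mod 17), so λ ≡ 0·2 ≡ 0.
  x = λ² - 16 - 16 = 0 - 32 ≡ 2; y = λ·(16 - 2) - 13 ≡ 4. → (2, 4)
add Q: (2, 4) + (7, 8). λ = (8 - 4)/(7 - 2) ≡ 4/5 mod 17. 5⁻¹ ≡ 7 (mod 17), so λ ≡ 11.
  x = λ² - 2 - 7 = 121 - 9 ≡ 10; y = λ·(2 - 10) - 4 ≡ 10. → (10, 10)

(10, 10)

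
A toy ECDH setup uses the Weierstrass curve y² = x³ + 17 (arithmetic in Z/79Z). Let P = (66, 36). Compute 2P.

(45, 23)

tangent at (66, 36): λ = (3·66² + 0)/(2·36) ≡ 33/72. 72⁻¹ ≡ 45 (mod 79), so λ ≡ 33·45 ≡ 63.
  x = λ² - 66 - 66 = 3969 - 132 ≡ 45; y = λ·(66 - 45) - 36 ≡ 23. → (45, 23)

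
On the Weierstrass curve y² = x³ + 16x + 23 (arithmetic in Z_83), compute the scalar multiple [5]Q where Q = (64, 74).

Double-and-add on 5 = (101)₂. Start with Q = (64, 74) for the leading 1-bit.
double: tangent at (64, 74): λ = (3·64² + 16)/(2·74) ≡ 20/65. 65⁻¹ ≡ 23 (mod 83), so λ ≡ 20·23 ≡ 45.
  x = λ² - 64 - 64 = 2025 - 128 ≡ 71; y = λ·(64 - 71) - 74 ≡ 26. → (71, 26)
double: tangent at (71, 26): λ = (3·71² + 16)/(2·26) ≡ 33/52. 52⁻¹ ≡ 8 (mod 83), so λ ≡ 33·8 ≡ 15.
  x = λ² - 71 - 71 = 225 - 142 ≡ 0; y = λ·(71 - 0) - 26 ≡ 43. → (0, 43)
add Q: (0, 43) + (64, 74). λ = (74 - 43)/(64 - 0) ≡ 31/64 mod 83. 64⁻¹ ≡ 48 (mod 83), so λ ≡ 77.
  x = λ² - 0 - 64 = 5929 - 64 ≡ 55; y = λ·(0 - 55) - 43 ≡ 38. → (55, 38)

(55, 38)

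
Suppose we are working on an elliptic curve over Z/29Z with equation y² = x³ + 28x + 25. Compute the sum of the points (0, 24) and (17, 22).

(0, 24) + (17, 22). λ = (22 - 24)/(17 - 0) ≡ 27/17 mod 29. 17⁻¹ ≡ 12 (mod 29), so λ ≡ 5.
  x = λ² - 0 - 17 = 25 - 17 ≡ 8; y = λ·(0 - 8) - 24 ≡ 23. → (8, 23)

(8, 23)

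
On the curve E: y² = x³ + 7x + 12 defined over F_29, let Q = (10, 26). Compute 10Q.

(13, 26)

Repeated addition: build up to 10Q.
2Q: tangent at (10, 26): λ = (3·10² + 7)/(2·26) ≡ 17/23. 23⁻¹ ≡ 24 (mod 29) since 23·24 = 552 ≡ 1, so λ ≡ 17·24 ≡ 2.
  x = λ² - 10 - 10 = 4 - 20 ≡ 13; y = λ·(10 - 13) - 26 ≡ 26. → (13, 26)
3Q: (13, 26) + (10, 26). λ = (26 - 26)/(10 - 13) ≡ 0/26 mod 29. 26⁻¹ ≡ 19 (mod 29), so λ ≡ 0.
  x = λ² - 13 - 10 = 0 - 23 ≡ 6; y = λ·(13 - 6) - 26 ≡ 3. → (6, 3)
4Q: (6, 3) + (10, 26). λ = (26 - 3)/(10 - 6) ≡ 23/4 mod 29. 4⁻¹ ≡ 22 (mod 29), so λ ≡ 13.
  x = λ² - 6 - 10 = 169 - 16 ≡ 8; y = λ·(6 - 8) - 3 ≡ 0. → (8, 0)
5Q: (8, 0) + (10, 26). λ = (26 - 0)/(10 - 8) ≡ 26/2 mod 29. 2⁻¹ ≡ 15 (mod 29) since 2·15 = 30 ≡ 1, so λ ≡ 13.
  x = λ² - 8 - 10 = 169 - 18 ≡ 6; y = λ·(8 - 6) - 0 ≡ 26. → (6, 26)
6Q: (6, 26) + (10, 26). λ = (26 - 26)/(10 - 6) ≡ 0/4 mod 29. 4⁻¹ ≡ 22 (mod 29), so λ ≡ 0.
  x = λ² - 6 - 10 = 0 - 16 ≡ 13; y = λ·(6 - 13) - 26 ≡ 3. → (13, 3)
7Q: (13, 3) + (10, 26). λ = (26 - 3)/(10 - 13) ≡ 23/26 mod 29. 26⁻¹ ≡ 19 (mod 29) since 26·19 = 494 ≡ 1, so λ ≡ 2.
  x = λ² - 13 - 10 = 4 - 23 ≡ 10; y = λ·(13 - 10) - 3 ≡ 3. → (10, 3)
8Q: (10, 3) + (10, 26): same x and y₁ ≡ -y₂, so the sum is 𝒪.
9Q: 𝒪 + (10, 26) = (10, 26) (identity).
10Q: tangent at (10, 26): λ = (3·10² + 7)/(2·26) ≡ 17/23. 23⁻¹ ≡ 24 (mod 29) since 23·24 = 552 ≡ 1, so λ ≡ 17·24 ≡ 2.
  x = λ² - 10 - 10 = 4 - 20 ≡ 13; y = λ·(10 - 13) - 26 ≡ 26. → (13, 26)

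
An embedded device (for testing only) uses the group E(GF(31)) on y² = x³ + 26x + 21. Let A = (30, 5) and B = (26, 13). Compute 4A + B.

First 4A:
Double-and-add on 4 = (100)₂. Start with A = (30, 5) for the leading 1-bit.
double: tangent at (30, 5): λ = (3·30² + 26)/(2·5) ≡ 29/10. 10⁻¹ ≡ 28 (mod 31), so λ ≡ 29·28 ≡ 6.
  x = λ² - 30 - 30 = 36 - 60 ≡ 7; y = λ·(30 - 7) - 5 ≡ 9. → (7, 9)
double: tangent at (7, 9): λ = (3·7² + 26)/(2·9) ≡ 18/18. 18⁻¹ ≡ 19 (mod 31), so λ ≡ 18·19 ≡ 1.
  x = λ² - 7 - 7 = 1 - 14 ≡ 18; y = λ·(7 - 18) - 9 ≡ 11. → (18, 11)
4A = (18, 11).
Finally 4A + B:
(18, 11) + (26, 13). λ = (13 - 11)/(26 - 18) ≡ 2/8 mod 31. 8⁻¹ ≡ 4 (mod 31), so λ ≡ 8.
  x = λ² - 18 - 26 = 64 - 44 ≡ 20; y = λ·(18 - 20) - 11 ≡ 4. → (20, 4)

(20, 4)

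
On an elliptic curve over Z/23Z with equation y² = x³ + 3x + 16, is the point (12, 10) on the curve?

y² = 10² ≡ 8; x³ + 3x + 16 = 1780 ≡ 9 (mod 23). 8 ≠ 9.

no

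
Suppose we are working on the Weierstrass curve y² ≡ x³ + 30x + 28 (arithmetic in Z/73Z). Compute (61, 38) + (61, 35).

The two points share x = 61 and their y-coordinates satisfy 38 + 35 ≡ 0 (mod 73), so they are inverses. Their sum is O.

O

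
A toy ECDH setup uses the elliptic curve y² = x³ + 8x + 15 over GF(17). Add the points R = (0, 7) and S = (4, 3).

(14, 7)

(0, 7) + (4, 3). λ = (3 - 7)/(4 - 0) ≡ 13/4 mod 17. 4⁻¹ ≡ 13 (mod 17) since 4·13 = 52 ≡ 1, so λ ≡ 16.
  x = λ² - 0 - 4 = 256 - 4 ≡ 14; y = λ·(0 - 14) - 7 ≡ 7. → (14, 7)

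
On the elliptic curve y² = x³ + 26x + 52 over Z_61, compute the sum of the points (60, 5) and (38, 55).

(9, 51)

(60, 5) + (38, 55). λ = (55 - 5)/(38 - 60) ≡ 50/39 mod 61. 39⁻¹ ≡ 36 (mod 61), so λ ≡ 31.
  x = λ² - 60 - 38 = 961 - 98 ≡ 9; y = λ·(60 - 9) - 5 ≡ 51. → (9, 51)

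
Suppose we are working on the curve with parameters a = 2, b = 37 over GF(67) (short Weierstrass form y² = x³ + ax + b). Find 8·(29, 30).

(29, 30)

Write G = (29, 30).
Double-and-add on 8 = (1000)₂. Start with G = (29, 30) for the leading 1-bit.
double: tangent at (29, 30): λ = (3·29² + 2)/(2·30) ≡ 46/60. 60⁻¹ ≡ 19 (mod 67), so λ ≡ 46·19 ≡ 3.
  x = λ² - 29 - 29 = 9 - 58 ≡ 18; y = λ·(29 - 18) - 30 ≡ 3. → (18, 3)
double: tangent at (18, 3): λ = (3·18² + 2)/(2·3) ≡ 36/6. 6⁻¹ ≡ 56 (mod 67), so λ ≡ 36·56 ≡ 6.
  x = λ² - 18 - 18 = 36 - 36 ≡ 0; y = λ·(18 - 0) - 3 ≡ 38. → (0, 38)
double: tangent at (0, 38): λ = (3·0² + 2)/(2·38) ≡ 2/9. 9⁻¹ ≡ 15 (mod 67), so λ ≡ 2·15 ≡ 30.
  x = λ² - 0 - 0 = 900 - 0 ≡ 29; y = λ·(0 - 29) - 38 ≡ 30. → (29, 30)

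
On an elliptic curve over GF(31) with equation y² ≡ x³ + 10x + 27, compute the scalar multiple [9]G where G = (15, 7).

Double-and-add on 9 = (1001)₂. Start with G = (15, 7) for the leading 1-bit.
double: tangent at (15, 7): λ = (3·15² + 10)/(2·7) ≡ 3/14. 14⁻¹ ≡ 20 (mod 31), so λ ≡ 3·20 ≡ 29.
  x = λ² - 15 - 15 = 841 - 30 ≡ 5; y = λ·(15 - 5) - 7 ≡ 4. → (5, 4)
double: tangent at (5, 4): λ = (3·5² + 10)/(2·4) ≡ 23/8. 8⁻¹ ≡ 4 (mod 31), so λ ≡ 23·4 ≡ 30.
  x = λ² - 5 - 5 = 900 - 10 ≡ 22; y = λ·(5 - 22) - 4 ≡ 13. → (22, 13)
double: tangent at (22, 13): λ = (3·22² + 10)/(2·13) ≡ 5/26. 26⁻¹ ≡ 6 (mod 31) since 26·6 = 156 ≡ 1, so λ ≡ 5·6 ≡ 30.
  x = λ² - 22 - 22 = 900 - 44 ≡ 19; y = λ·(22 - 19) - 13 ≡ 15. → (19, 15)
add G: (19, 15) + (15, 7). λ = (7 - 15)/(15 - 19) ≡ 23/27 mod 31. 27⁻¹ ≡ 23 (mod 31), so λ ≡ 2.
  x = λ² - 19 - 15 = 4 - 34 ≡ 1; y = λ·(19 - 1) - 15 ≡ 21. → (1, 21)

(1, 21)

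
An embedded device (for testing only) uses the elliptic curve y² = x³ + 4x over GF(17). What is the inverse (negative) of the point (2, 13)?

(2, 4)

-(2, 13) = (2, -13 mod 17) = (2, 4).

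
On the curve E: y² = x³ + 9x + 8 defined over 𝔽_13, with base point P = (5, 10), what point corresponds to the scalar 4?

(9, 8)

Double-and-add on 4 = (100)₂. Start with P = (5, 10) for the leading 1-bit.
double: tangent at (5, 10): λ = (3·5² + 9)/(2·10) ≡ 6/7. 7⁻¹ ≡ 2 (mod 13) since 7·2 = 14 ≡ 1, so λ ≡ 6·2 ≡ 12.
  x = λ² - 5 - 5 = 144 - 10 ≡ 4; y = λ·(5 - 4) - 10 ≡ 2. → (4, 2)
double: tangent at (4, 2): λ = (3·4² + 9)/(2·2) ≡ 5/4. 4⁻¹ ≡ 10 (mod 13) since 4·10 = 40 ≡ 1, so λ ≡ 5·10 ≡ 11.
  x = λ² - 4 - 4 = 121 - 8 ≡ 9; y = λ·(4 - 9) - 2 ≡ 8. → (9, 8)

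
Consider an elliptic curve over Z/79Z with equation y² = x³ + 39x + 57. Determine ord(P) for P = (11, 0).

2

2P: (11, 0) + (11, 0): same x and y₁ ≡ -y₂, so the sum is the point at infinity.
2P = the point at infinity, so the order is 2.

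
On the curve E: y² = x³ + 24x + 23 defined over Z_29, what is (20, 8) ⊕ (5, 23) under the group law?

(20, 8) + (5, 23). λ = (23 - 8)/(5 - 20) ≡ 15/14 mod 29. 14⁻¹ ≡ 27 (mod 29), so λ ≡ 28.
  x = λ² - 20 - 5 = 784 - 25 ≡ 5; y = λ·(20 - 5) - 8 ≡ 6. → (5, 6)

(5, 6)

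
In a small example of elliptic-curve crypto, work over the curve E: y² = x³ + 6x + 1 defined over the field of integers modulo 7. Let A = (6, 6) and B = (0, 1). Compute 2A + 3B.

(1, 6)

First 2A:
Repeated addition: build up to 2A.
2A: tangent at (6, 6): λ = (3·6² + 6)/(2·6) ≡ 2/5. 5⁻¹ ≡ 3 (mod 7) since 5·3 = 15 ≡ 1, so λ ≡ 2·3 ≡ 6.
  x = λ² - 6 - 6 = 36 - 12 ≡ 3; y = λ·(6 - 3) - 6 ≡ 5. → (3, 5)
2A = (3, 5).
Next 3B:
Repeated addition: build up to 3B.
2B: tangent at (0, 1): λ = (3·0² + 6)/(2·1) ≡ 6/2. 2⁻¹ ≡ 4 (mod 7), so λ ≡ 6·4 ≡ 3.
  x = λ² - 0 - 0 = 9 - 0 ≡ 2; y = λ·(0 - 2) - 1 ≡ 0. → (2, 0)
3B: (2, 0) + (0, 1). λ = (1 - 0)/(0 - 2) ≡ 1/5 mod 7. 5⁻¹ ≡ 3 (mod 7), so λ ≡ 3.
  x = λ² - 2 - 0 = 9 - 2 ≡ 0; y = λ·(2 - 0) - 0 ≡ 6. → (0, 6)
3B = (0, 6).
Finally 2A + 3B:
(3, 5) + (0, 6). λ = (6 - 5)/(0 - 3) ≡ 1/4 mod 7. 4⁻¹ ≡ 2 (mod 7) since 4·2 = 8 ≡ 1, so λ ≡ 2.
  x = λ² - 3 - 0 = 4 - 3 ≡ 1; y = λ·(3 - 1) - 5 ≡ 6. → (1, 6)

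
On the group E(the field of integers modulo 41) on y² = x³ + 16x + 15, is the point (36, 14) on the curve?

y² = 14² ≡ 32; x³ + 16x + 15 = 47247 ≡ 15 (mod 41). 32 ≠ 15.

no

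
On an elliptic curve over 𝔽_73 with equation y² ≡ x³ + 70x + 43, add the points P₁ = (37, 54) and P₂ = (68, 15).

(37, 54) + (68, 15). λ = (15 - 54)/(68 - 37) ≡ 34/31 mod 73. 31⁻¹ ≡ 33 (mod 73) since 31·33 = 1023 ≡ 1, so λ ≡ 27.
  x = λ² - 37 - 68 = 729 - 105 ≡ 40; y = λ·(37 - 40) - 54 ≡ 11. → (40, 11)

(40, 11)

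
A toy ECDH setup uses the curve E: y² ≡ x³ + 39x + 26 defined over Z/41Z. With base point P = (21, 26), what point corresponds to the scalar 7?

Double-and-add on 7 = (111)₂. Start with P = (21, 26) for the leading 1-bit.
double: tangent at (21, 26): λ = (3·21² + 39)/(2·26) ≡ 9/11. 11⁻¹ ≡ 15 (mod 41) since 11·15 = 165 ≡ 1, so λ ≡ 9·15 ≡ 12.
  x = λ² - 21 - 21 = 144 - 42 ≡ 20; y = λ·(21 - 20) - 26 ≡ 27. → (20, 27)
add P: (20, 27) + (21, 26). λ = (26 - 27)/(21 - 20) ≡ 40/1 mod 41. 1⁻¹ ≡ 1 (mod 41) since 1·1 = 1 ≡ 1, so λ ≡ 40.
  x = λ² - 20 - 21 = 1600 - 41 ≡ 1; y = λ·(20 - 1) - 27 ≡ 36. → (1, 36)
double: tangent at (1, 36): λ = (3·1² + 39)/(2·36) ≡ 1/31. 31⁻¹ ≡ 4 (mod 41) since 31·4 = 124 ≡ 1, so λ ≡ 1·4 ≡ 4.
  x = λ² - 1 - 1 = 16 - 2 ≡ 14; y = λ·(1 - 14) - 36 ≡ 35. → (14, 35)
add P: (14, 35) + (21, 26). λ = (26 - 35)/(21 - 14) ≡ 32/7 mod 41. 7⁻¹ ≡ 6 (mod 41), so λ ≡ 28.
  x = λ² - 14 - 21 = 784 - 35 ≡ 11; y = λ·(14 - 11) - 35 ≡ 8. → (11, 8)

(11, 8)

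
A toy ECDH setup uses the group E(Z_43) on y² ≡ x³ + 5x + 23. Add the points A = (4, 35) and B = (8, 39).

(4, 35) + (8, 39). λ = (39 - 35)/(8 - 4) ≡ 4/4 mod 43. 4⁻¹ ≡ 11 (mod 43), so λ ≡ 1.
  x = λ² - 4 - 8 = 1 - 12 ≡ 32; y = λ·(4 - 32) - 35 ≡ 23. → (32, 23)

(32, 23)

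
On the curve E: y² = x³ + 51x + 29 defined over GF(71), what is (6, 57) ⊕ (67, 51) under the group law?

(6, 57) + (67, 51). λ = (51 - 57)/(67 - 6) ≡ 65/61 mod 71. 61⁻¹ ≡ 7 (mod 71) since 61·7 = 427 ≡ 1, so λ ≡ 29.
  x = λ² - 6 - 67 = 841 - 73 ≡ 58; y = λ·(6 - 58) - 57 ≡ 68. → (58, 68)

(58, 68)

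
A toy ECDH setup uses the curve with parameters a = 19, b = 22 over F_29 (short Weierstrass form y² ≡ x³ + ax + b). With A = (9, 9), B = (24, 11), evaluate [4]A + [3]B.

(9, 20)

First 4A:
Repeated addition: build up to 4A.
2A: tangent at (9, 9): λ = (3·9² + 19)/(2·9) ≡ 1/18. 18⁻¹ ≡ 21 (mod 29) since 18·21 = 378 ≡ 1, so λ ≡ 1·21 ≡ 21.
  x = λ² - 9 - 9 = 441 - 18 ≡ 17; y = λ·(9 - 17) - 9 ≡ 26. → (17, 26)
3A: (17, 26) + (9, 9). λ = (9 - 26)/(9 - 17) ≡ 12/21 mod 29. 21⁻¹ ≡ 18 (mod 29), so λ ≡ 13.
  x = λ² - 17 - 9 = 169 - 26 ≡ 27; y = λ·(17 - 27) - 26 ≡ 18. → (27, 18)
4A: (27, 18) + (9, 9). λ = (9 - 18)/(9 - 27) ≡ 20/11 mod 29. 11⁻¹ ≡ 8 (mod 29) since 11·8 = 88 ≡ 1, so λ ≡ 15.
  x = λ² - 27 - 9 = 225 - 36 ≡ 15; y = λ·(27 - 15) - 18 ≡ 17. → (15, 17)
4A = (15, 17).
Next 3B:
Repeated addition: build up to 3B.
2B: tangent at (24, 11): λ = (3·24² + 19)/(2·11) ≡ 7/22. 22⁻¹ ≡ 4 (mod 29) since 22·4 = 88 ≡ 1, so λ ≡ 7·4 ≡ 28.
  x = λ² - 24 - 24 = 784 - 48 ≡ 11; y = λ·(24 - 11) - 11 ≡ 5. → (11, 5)
3B: (11, 5) + (24, 11). λ = (11 - 5)/(24 - 11) ≡ 6/13 mod 29. 13⁻¹ ≡ 9 (mod 29), so λ ≡ 25.
  x = λ² - 11 - 24 = 625 - 35 ≡ 10; y = λ·(11 - 10) - 5 ≡ 20. → (10, 20)
3B = (10, 20).
Finally 4A + 3B:
(15, 17) + (10, 20). λ = (20 - 17)/(10 - 15) ≡ 3/24 mod 29. 24⁻¹ ≡ 23 (mod 29) since 24·23 = 552 ≡ 1, so λ ≡ 11.
  x = λ² - 15 - 10 = 121 - 25 ≡ 9; y = λ·(15 - 9) - 17 ≡ 20. → (9, 20)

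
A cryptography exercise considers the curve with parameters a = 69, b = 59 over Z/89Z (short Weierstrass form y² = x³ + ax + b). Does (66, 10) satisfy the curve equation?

y² = 10² ≡ 11; x³ + 69x + 59 = 292109 ≡ 11 (mod 89). 11 = 11.

yes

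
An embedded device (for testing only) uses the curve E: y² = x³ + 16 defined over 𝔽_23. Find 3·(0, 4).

Write G = (0, 4).
Repeated addition: build up to 3G.
2G: tangent at (0, 4): λ = (3·0² + 0)/(2·4) ≡ 0/8. 8⁻¹ ≡ 3 (mod 23) since 8·3 = 24 ≡ 1, so λ ≡ 0·3 ≡ 0.
  x = λ² - 0 - 0 = 0 - 0 ≡ 0; y = λ·(0 - 0) - 4 ≡ 19. → (0, 19)
3G: (0, 19) + (0, 4): same x and y₁ ≡ -y₂, so the sum is O.

O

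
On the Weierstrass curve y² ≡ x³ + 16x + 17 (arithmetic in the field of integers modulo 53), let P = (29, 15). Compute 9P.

(13, 14)

Repeated addition: build up to 9P.
2P: tangent at (29, 15): λ = (3·29² + 16)/(2·15) ≡ 48/30. 30⁻¹ ≡ 23 (mod 53), so λ ≡ 48·23 ≡ 44.
  x = λ² - 29 - 29 = 1936 - 58 ≡ 23; y = λ·(29 - 23) - 15 ≡ 37. → (23, 37)
3P: (23, 37) + (29, 15). λ = (15 - 37)/(29 - 23) ≡ 31/6 mod 53. 6⁻¹ ≡ 9 (mod 53) since 6·9 = 54 ≡ 1, so λ ≡ 14.
  x = λ² - 23 - 29 = 196 - 52 ≡ 38; y = λ·(23 - 38) - 37 ≡ 18. → (38, 18)
4P: (38, 18) + (29, 15). λ = (15 - 18)/(29 - 38) ≡ 50/44 mod 53. 44⁻¹ ≡ 47 (mod 53), so λ ≡ 18.
  x = λ² - 38 - 29 = 324 - 67 ≡ 45; y = λ·(38 - 45) - 18 ≡ 15. → (45, 15)
5P: (45, 15) + (29, 15). λ = (15 - 15)/(29 - 45) ≡ 0/37 mod 53. 37⁻¹ ≡ 43 (mod 53) since 37·43 = 1591 ≡ 1, so λ ≡ 0.
  x = λ² - 45 - 29 = 0 - 74 ≡ 32; y = λ·(45 - 32) - 15 ≡ 38. → (32, 38)
6P: (32, 38) + (29, 15). λ = (15 - 38)/(29 - 32) ≡ 30/50 mod 53. 50⁻¹ ≡ 35 (mod 53), so λ ≡ 43.
  x = λ² - 32 - 29 = 1849 - 61 ≡ 39; y = λ·(32 - 39) - 38 ≡ 32. → (39, 32)
7P: (39, 32) + (29, 15). λ = (15 - 32)/(29 - 39) ≡ 36/43 mod 53. 43⁻¹ ≡ 37 (mod 53) since 43·37 = 1591 ≡ 1, so λ ≡ 7.
  x = λ² - 39 - 29 = 49 - 68 ≡ 34; y = λ·(39 - 34) - 32 ≡ 3. → (34, 3)
8P: (34, 3) + (29, 15). λ = (15 - 3)/(29 - 34) ≡ 12/48 mod 53. 48⁻¹ ≡ 21 (mod 53), so λ ≡ 40.
  x = λ² - 34 - 29 = 1600 - 63 ≡ 0; y = λ·(34 - 0) - 3 ≡ 32. → (0, 32)
9P: (0, 32) + (29, 15). λ = (15 - 32)/(29 - 0) ≡ 36/29 mod 53. 29⁻¹ ≡ 11 (mod 53) since 29·11 = 319 ≡ 1, so λ ≡ 25.
  x = λ² - 0 - 29 = 625 - 29 ≡ 13; y = λ·(0 - 13) - 32 ≡ 14. → (13, 14)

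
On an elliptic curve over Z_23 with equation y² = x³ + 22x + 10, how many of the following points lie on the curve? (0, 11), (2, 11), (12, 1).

(0, 11): 11² ≡ 6, rhs ≡ 10 → off.
(2, 11): 11² ≡ 6, rhs ≡ 16 → off.
(12, 1): 1² ≡ 1, rhs ≡ 1 → on.

1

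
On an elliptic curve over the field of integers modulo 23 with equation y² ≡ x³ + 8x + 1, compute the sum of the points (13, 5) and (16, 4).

(12, 10)

(13, 5) + (16, 4). λ = (4 - 5)/(16 - 13) ≡ 22/3 mod 23. 3⁻¹ ≡ 8 (mod 23) since 3·8 = 24 ≡ 1, so λ ≡ 15.
  x = λ² - 13 - 16 = 225 - 29 ≡ 12; y = λ·(13 - 12) - 5 ≡ 10. → (12, 10)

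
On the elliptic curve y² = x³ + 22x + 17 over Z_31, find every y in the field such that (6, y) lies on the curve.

none

x³ + 22x + 17 = 365 ≡ 24 (mod 31).
24 is a non-residue mod 31; no y exists.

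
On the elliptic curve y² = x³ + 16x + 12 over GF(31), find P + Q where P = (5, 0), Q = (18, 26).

(5, 0) + (18, 26). λ = (26 - 0)/(18 - 5) ≡ 26/13 mod 31. 13⁻¹ ≡ 12 (mod 31), so λ ≡ 2.
  x = λ² - 5 - 18 = 4 - 23 ≡ 12; y = λ·(5 - 12) - 0 ≡ 17. → (12, 17)

(12, 17)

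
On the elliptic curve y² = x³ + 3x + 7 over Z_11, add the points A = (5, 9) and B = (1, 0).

(5, 9) + (1, 0). λ = (0 - 9)/(1 - 5) ≡ 2/7 mod 11. 7⁻¹ ≡ 8 (mod 11), so λ ≡ 5.
  x = λ² - 5 - 1 = 25 - 6 ≡ 8; y = λ·(5 - 8) - 9 ≡ 9. → (8, 9)

(8, 9)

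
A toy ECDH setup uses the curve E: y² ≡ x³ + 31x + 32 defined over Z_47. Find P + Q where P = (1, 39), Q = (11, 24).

(2, 33)

(1, 39) + (11, 24). λ = (24 - 39)/(11 - 1) ≡ 32/10 mod 47. 10⁻¹ ≡ 33 (mod 47), so λ ≡ 22.
  x = λ² - 1 - 11 = 484 - 12 ≡ 2; y = λ·(1 - 2) - 39 ≡ 33. → (2, 33)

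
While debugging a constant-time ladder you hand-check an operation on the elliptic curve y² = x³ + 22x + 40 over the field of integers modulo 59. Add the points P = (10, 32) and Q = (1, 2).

(10, 32) + (1, 2). λ = (2 - 32)/(1 - 10) ≡ 29/50 mod 59. 50⁻¹ ≡ 13 (mod 59), so λ ≡ 23.
  x = λ² - 10 - 1 = 529 - 11 ≡ 46; y = λ·(10 - 46) - 32 ≡ 25. → (46, 25)

(46, 25)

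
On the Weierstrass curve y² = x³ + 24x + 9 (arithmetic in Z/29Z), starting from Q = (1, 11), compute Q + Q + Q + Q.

Repeated addition: build up to 4Q.
2Q: tangent at (1, 11): λ = (3·1² + 24)/(2·11) ≡ 27/22. 22⁻¹ ≡ 4 (mod 29), so λ ≡ 27·4 ≡ 21.
  x = λ² - 1 - 1 = 441 - 2 ≡ 4; y = λ·(1 - 4) - 11 ≡ 13. → (4, 13)
3Q: (4, 13) + (1, 11). λ = (11 - 13)/(1 - 4) ≡ 27/26 mod 29. 26⁻¹ ≡ 19 (mod 29), so λ ≡ 20.
  x = λ² - 4 - 1 = 400 - 5 ≡ 18; y = λ·(4 - 18) - 13 ≡ 26. → (18, 26)
4Q: (18, 26) + (1, 11). λ = (11 - 26)/(1 - 18) ≡ 14/12 mod 29. 12⁻¹ ≡ 17 (mod 29) since 12·17 = 204 ≡ 1, so λ ≡ 6.
  x = λ² - 18 - 1 = 36 - 19 ≡ 17; y = λ·(18 - 17) - 26 ≡ 9. → (17, 9)

(17, 9)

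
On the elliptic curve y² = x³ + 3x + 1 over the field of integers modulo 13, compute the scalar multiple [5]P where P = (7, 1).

(10, 2)

Repeated addition: build up to 5P.
2P: tangent at (7, 1): λ = (3·7² + 3)/(2·1) ≡ 7/2. 2⁻¹ ≡ 7 (mod 13), so λ ≡ 7·7 ≡ 10.
  x = λ² - 7 - 7 = 100 - 14 ≡ 8; y = λ·(7 - 8) - 1 ≡ 2. → (8, 2)
3P: (8, 2) + (7, 1). λ = (1 - 2)/(7 - 8) ≡ 12/12 mod 13. 12⁻¹ ≡ 12 (mod 13), so λ ≡ 1.
  x = λ² - 8 - 7 = 1 - 15 ≡ 12; y = λ·(8 - 12) - 2 ≡ 7. → (12, 7)
4P: (12, 7) + (7, 1). λ = (1 - 7)/(7 - 12) ≡ 7/8 mod 13. 8⁻¹ ≡ 5 (mod 13), so λ ≡ 9.
  x = λ² - 12 - 7 = 81 - 19 ≡ 10; y = λ·(12 - 10) - 7 ≡ 11. → (10, 11)
5P: (10, 11) + (7, 1). λ = (1 - 11)/(7 - 10) ≡ 3/10 mod 13. 10⁻¹ ≡ 4 (mod 13), so λ ≡ 12.
  x = λ² - 10 - 7 = 144 - 17 ≡ 10; y = λ·(10 - 10) - 11 ≡ 2. → (10, 2)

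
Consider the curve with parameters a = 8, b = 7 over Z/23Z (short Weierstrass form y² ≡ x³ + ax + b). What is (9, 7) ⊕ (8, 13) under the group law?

(9, 7) + (8, 13). λ = (13 - 7)/(8 - 9) ≡ 6/22 mod 23. 22⁻¹ ≡ 22 (mod 23), so λ ≡ 17.
  x = λ² - 9 - 8 = 289 - 17 ≡ 19; y = λ·(9 - 19) - 7 ≡ 7. → (19, 7)

(19, 7)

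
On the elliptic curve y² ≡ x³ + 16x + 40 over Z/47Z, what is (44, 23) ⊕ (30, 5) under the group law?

(44, 23) + (30, 5). λ = (5 - 23)/(30 - 44) ≡ 29/33 mod 47. 33⁻¹ ≡ 10 (mod 47), so λ ≡ 8.
  x = λ² - 44 - 30 = 64 - 74 ≡ 37; y = λ·(44 - 37) - 23 ≡ 33. → (37, 33)

(37, 33)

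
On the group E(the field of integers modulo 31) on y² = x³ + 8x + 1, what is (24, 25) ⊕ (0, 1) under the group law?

(24, 25) + (0, 1). λ = (1 - 25)/(0 - 24) ≡ 7/7 mod 31. 7⁻¹ ≡ 9 (mod 31), so λ ≡ 1.
  x = λ² - 24 - 0 = 1 - 24 ≡ 8; y = λ·(24 - 8) - 25 ≡ 22. → (8, 22)

(8, 22)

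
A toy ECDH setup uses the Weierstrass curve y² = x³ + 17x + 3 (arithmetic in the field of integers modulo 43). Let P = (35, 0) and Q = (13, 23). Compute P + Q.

(35, 0) + (13, 23). λ = (23 - 0)/(13 - 35) ≡ 23/21 mod 43. 21⁻¹ ≡ 41 (mod 43), so λ ≡ 40.
  x = λ² - 35 - 13 = 1600 - 48 ≡ 4; y = λ·(35 - 4) - 0 ≡ 36. → (4, 36)

(4, 36)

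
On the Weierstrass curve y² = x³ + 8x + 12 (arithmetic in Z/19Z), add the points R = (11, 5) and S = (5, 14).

(10, 3)

(11, 5) + (5, 14). λ = (14 - 5)/(5 - 11) ≡ 9/13 mod 19. 13⁻¹ ≡ 3 (mod 19) since 13·3 = 39 ≡ 1, so λ ≡ 8.
  x = λ² - 11 - 5 = 64 - 16 ≡ 10; y = λ·(11 - 10) - 5 ≡ 3. → (10, 3)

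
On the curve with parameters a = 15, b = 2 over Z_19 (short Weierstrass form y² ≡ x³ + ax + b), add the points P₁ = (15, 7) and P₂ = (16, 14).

(15, 7) + (16, 14). λ = (14 - 7)/(16 - 15) ≡ 7/1 mod 19. 1⁻¹ ≡ 1 (mod 19), so λ ≡ 7.
  x = λ² - 15 - 16 = 49 - 31 ≡ 18; y = λ·(15 - 18) - 7 ≡ 10. → (18, 10)

(18, 10)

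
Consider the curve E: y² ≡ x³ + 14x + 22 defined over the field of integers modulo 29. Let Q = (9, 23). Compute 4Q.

(11, 12)

Repeated addition: build up to 4Q.
2Q: tangent at (9, 23): λ = (3·9² + 14)/(2·23) ≡ 25/17. 17⁻¹ ≡ 12 (mod 29), so λ ≡ 25·12 ≡ 10.
  x = λ² - 9 - 9 = 100 - 18 ≡ 24; y = λ·(9 - 24) - 23 ≡ 1. → (24, 1)
3Q: (24, 1) + (9, 23). λ = (23 - 1)/(9 - 24) ≡ 22/14 mod 29. 14⁻¹ ≡ 27 (mod 29), so λ ≡ 14.
  x = λ² - 24 - 9 = 196 - 33 ≡ 18; y = λ·(24 - 18) - 1 ≡ 25. → (18, 25)
4Q: (18, 25) + (9, 23). λ = (23 - 25)/(9 - 18) ≡ 27/20 mod 29. 20⁻¹ ≡ 16 (mod 29), so λ ≡ 26.
  x = λ² - 18 - 9 = 676 - 27 ≡ 11; y = λ·(18 - 11) - 25 ≡ 12. → (11, 12)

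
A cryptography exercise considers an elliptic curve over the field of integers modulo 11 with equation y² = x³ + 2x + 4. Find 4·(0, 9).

Write Q = (0, 9).
Double-and-add on 4 = (100)₂. Start with Q = (0, 9) for the leading 1-bit.
double: tangent at (0, 9): λ = (3·0² + 2)/(2·9) ≡ 2/7. 7⁻¹ ≡ 8 (mod 11), so λ ≡ 2·8 ≡ 5.
  x = λ² - 0 - 0 = 25 - 0 ≡ 3; y = λ·(0 - 3) - 9 ≡ 9. → (3, 9)
double: tangent at (3, 9): λ = (3·3² + 2)/(2·9) ≡ 7/7. 7⁻¹ ≡ 8 (mod 11) since 7·8 = 56 ≡ 1, so λ ≡ 7·8 ≡ 1.
  x = λ² - 3 - 3 = 1 - 6 ≡ 6; y = λ·(3 - 6) - 9 ≡ 10. → (6, 10)

(6, 10)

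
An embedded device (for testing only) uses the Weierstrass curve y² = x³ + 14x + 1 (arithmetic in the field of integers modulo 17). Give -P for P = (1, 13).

-(1, 13) = (1, -13 mod 17) = (1, 4).

(1, 4)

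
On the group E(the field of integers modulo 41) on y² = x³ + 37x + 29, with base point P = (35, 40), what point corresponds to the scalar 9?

(13, 1)

Repeated addition: build up to 9P.
2P: tangent at (35, 40): λ = (3·35² + 37)/(2·40) ≡ 22/39. 39⁻¹ ≡ 20 (mod 41) since 39·20 = 780 ≡ 1, so λ ≡ 22·20 ≡ 30.
  x = λ² - 35 - 35 = 900 - 70 ≡ 10; y = λ·(35 - 10) - 40 ≡ 13. → (10, 13)
3P: (10, 13) + (35, 40). λ = (40 - 13)/(35 - 10) ≡ 27/25 mod 41. 25⁻¹ ≡ 23 (mod 41), so λ ≡ 6.
  x = λ² - 10 - 35 = 36 - 45 ≡ 32; y = λ·(10 - 32) - 13 ≡ 19. → (32, 19)
4P: (32, 19) + (35, 40). λ = (40 - 19)/(35 - 32) ≡ 21/3 mod 41. 3⁻¹ ≡ 14 (mod 41), so λ ≡ 7.
  x = λ² - 32 - 35 = 49 - 67 ≡ 23; y = λ·(32 - 23) - 19 ≡ 3. → (23, 3)
5P: (23, 3) + (35, 40). λ = (40 - 3)/(35 - 23) ≡ 37/12 mod 41. 12⁻¹ ≡ 24 (mod 41), so λ ≡ 27.
  x = λ² - 23 - 35 = 729 - 58 ≡ 15; y = λ·(23 - 15) - 3 ≡ 8. → (15, 8)
6P: (15, 8) + (35, 40). λ = (40 - 8)/(35 - 15) ≡ 32/20 mod 41. 20⁻¹ ≡ 39 (mod 41) since 20·39 = 780 ≡ 1, so λ ≡ 18.
  x = λ² - 15 - 35 = 324 - 50 ≡ 28; y = λ·(15 - 28) - 8 ≡ 4. → (28, 4)
7P: (28, 4) + (35, 40). λ = (40 - 4)/(35 - 28) ≡ 36/7 mod 41. 7⁻¹ ≡ 6 (mod 41), so λ ≡ 11.
  x = λ² - 28 - 35 = 121 - 63 ≡ 17; y = λ·(28 - 17) - 4 ≡ 35. → (17, 35)
8P: (17, 35) + (35, 40). λ = (40 - 35)/(35 - 17) ≡ 5/18 mod 41. 18⁻¹ ≡ 16 (mod 41), so λ ≡ 39.
  x = λ² - 17 - 35 = 1521 - 52 ≡ 34; y = λ·(17 - 34) - 35 ≡ 40. → (34, 40)
9P: (34, 40) + (35, 40). λ = (40 - 40)/(35 - 34) ≡ 0/1 mod 41. 1⁻¹ ≡ 1 (mod 41), so λ ≡ 0.
  x = λ² - 34 - 35 = 0 - 69 ≡ 13; y = λ·(34 - 13) - 40 ≡ 1. → (13, 1)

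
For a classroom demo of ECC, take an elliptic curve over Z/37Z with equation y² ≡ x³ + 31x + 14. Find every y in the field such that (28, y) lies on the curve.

none

x³ + 31x + 14 = 22834 ≡ 5 (mod 37).
5 is a non-residue mod 37; no y exists.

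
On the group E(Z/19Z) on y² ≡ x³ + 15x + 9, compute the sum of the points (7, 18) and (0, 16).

(7, 18) + (0, 16). λ = (16 - 18)/(0 - 7) ≡ 17/12 mod 19. 12⁻¹ ≡ 8 (mod 19), so λ ≡ 3.
  x = λ² - 7 - 0 = 9 - 7 ≡ 2; y = λ·(7 - 2) - 18 ≡ 16. → (2, 16)

(2, 16)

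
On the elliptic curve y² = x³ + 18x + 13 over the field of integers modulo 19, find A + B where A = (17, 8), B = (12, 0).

(7, 8)

(17, 8) + (12, 0). λ = (0 - 8)/(12 - 17) ≡ 11/14 mod 19. 14⁻¹ ≡ 15 (mod 19), so λ ≡ 13.
  x = λ² - 17 - 12 = 169 - 29 ≡ 7; y = λ·(17 - 7) - 8 ≡ 8. → (7, 8)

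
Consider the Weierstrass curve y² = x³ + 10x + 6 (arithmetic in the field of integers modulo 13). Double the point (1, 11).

tangent at (1, 11): λ = (3·1² + 10)/(2·11) ≡ 0/9. 9⁻¹ ≡ 3 (mod 13), so λ ≡ 0·3 ≡ 0.
  x = λ² - 1 - 1 = 0 - 2 ≡ 11; y = λ·(1 - 11) - 11 ≡ 2. → (11, 2)

(11, 2)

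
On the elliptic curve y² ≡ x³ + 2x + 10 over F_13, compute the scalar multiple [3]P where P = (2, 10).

(10, 4)

Repeated addition: build up to 3P.
2P: tangent at (2, 10): λ = (3·2² + 2)/(2·10) ≡ 1/7. 7⁻¹ ≡ 2 (mod 13), so λ ≡ 1·2 ≡ 2.
  x = λ² - 2 - 2 = 4 - 4 ≡ 0; y = λ·(2 - 0) - 10 ≡ 7. → (0, 7)
3P: (0, 7) + (2, 10). λ = (10 - 7)/(2 - 0) ≡ 3/2 mod 13. 2⁻¹ ≡ 7 (mod 13), so λ ≡ 8.
  x = λ² - 0 - 2 = 64 - 2 ≡ 10; y = λ·(0 - 10) - 7 ≡ 4. → (10, 4)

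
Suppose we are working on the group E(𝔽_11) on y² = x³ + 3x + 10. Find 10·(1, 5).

Write P = (1, 5).
Double-and-add on 10 = (1010)₂. Start with P = (1, 5) for the leading 1-bit.
double: tangent at (1, 5): λ = (3·1² + 3)/(2·5) ≡ 6/10. 10⁻¹ ≡ 10 (mod 11) since 10·10 = 100 ≡ 1, so λ ≡ 6·10 ≡ 5.
  x = λ² - 1 - 1 = 25 - 2 ≡ 1; y = λ·(1 - 1) - 5 ≡ 6. → (1, 6)
double: tangent at (1, 6): λ = (3·1² + 3)/(2·6) ≡ 6/1. 1⁻¹ ≡ 1 (mod 11), so λ ≡ 6·1 ≡ 6.
  x = λ² - 1 - 1 = 36 - 2 ≡ 1; y = λ·(1 - 1) - 6 ≡ 5. → (1, 5)
add P: tangent at (1, 5): λ = (3·1² + 3)/(2·5) ≡ 6/10. 10⁻¹ ≡ 10 (mod 11), so λ ≡ 6·10 ≡ 5.
  x = λ² - 1 - 1 = 25 - 2 ≡ 1; y = λ·(1 - 1) - 5 ≡ 6. → (1, 6)
double: tangent at (1, 6): λ = (3·1² + 3)/(2·6) ≡ 6/1. 1⁻¹ ≡ 1 (mod 11), so λ ≡ 6·1 ≡ 6.
  x = λ² - 1 - 1 = 36 - 2 ≡ 1; y = λ·(1 - 1) - 6 ≡ 5. → (1, 5)

(1, 5)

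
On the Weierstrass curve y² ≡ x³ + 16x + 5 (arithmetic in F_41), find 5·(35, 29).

Write G = (35, 29).
Double-and-add on 5 = (101)₂. Start with G = (35, 29) for the leading 1-bit.
double: tangent at (35, 29): λ = (3·35² + 16)/(2·29) ≡ 1/17. 17⁻¹ ≡ 29 (mod 41) since 17·29 = 493 ≡ 1, so λ ≡ 1·29 ≡ 29.
  x = λ² - 35 - 35 = 841 - 70 ≡ 33; y = λ·(35 - 33) - 29 ≡ 29. → (33, 29)
double: tangent at (33, 29): λ = (3·33² + 16)/(2·29) ≡ 3/17. 17⁻¹ ≡ 29 (mod 41), so λ ≡ 3·29 ≡ 5.
  x = λ² - 33 - 33 = 25 - 66 ≡ 0; y = λ·(33 - 0) - 29 ≡ 13. → (0, 13)
add G: (0, 13) + (35, 29). λ = (29 - 13)/(35 - 0) ≡ 16/35 mod 41. 35⁻¹ ≡ 34 (mod 41) since 35·34 = 1190 ≡ 1, so λ ≡ 11.
  x = λ² - 0 - 35 = 121 - 35 ≡ 4; y = λ·(0 - 4) - 13 ≡ 25. → (4, 25)

(4, 25)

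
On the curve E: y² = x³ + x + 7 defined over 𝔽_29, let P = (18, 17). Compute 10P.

(26, 8)

Repeated addition: build up to 10P.
2P: tangent at (18, 17): λ = (3·18² + 1)/(2·17) ≡ 16/5. 5⁻¹ ≡ 6 (mod 29), so λ ≡ 16·6 ≡ 9.
  x = λ² - 18 - 18 = 81 - 36 ≡ 16; y = λ·(18 - 16) - 17 ≡ 1. → (16, 1)
3P: (16, 1) + (18, 17). λ = (17 - 1)/(18 - 16) ≡ 16/2 mod 29. 2⁻¹ ≡ 15 (mod 29) since 2·15 = 30 ≡ 1, so λ ≡ 8.
  x = λ² - 16 - 18 = 64 - 34 ≡ 1; y = λ·(16 - 1) - 1 ≡ 3. → (1, 3)
4P: (1, 3) + (18, 17). λ = (17 - 3)/(18 - 1) ≡ 14/17 mod 29. 17⁻¹ ≡ 12 (mod 29) since 17·12 = 204 ≡ 1, so λ ≡ 23.
  x = λ² - 1 - 18 = 529 - 19 ≡ 17; y = λ·(1 - 17) - 3 ≡ 6. → (17, 6)
5P: (17, 6) + (18, 17). λ = (17 - 6)/(18 - 17) ≡ 11/1 mod 29. 1⁻¹ ≡ 1 (mod 29), so λ ≡ 11.
  x = λ² - 17 - 18 = 121 - 35 ≡ 28; y = λ·(17 - 28) - 6 ≡ 18. → (28, 18)
6P: (28, 18) + (18, 17). λ = (17 - 18)/(18 - 28) ≡ 28/19 mod 29. 19⁻¹ ≡ 26 (mod 29), so λ ≡ 3.
  x = λ² - 28 - 18 = 9 - 46 ≡ 21; y = λ·(28 - 21) - 18 ≡ 3. → (21, 3)
7P: (21, 3) + (18, 17). λ = (17 - 3)/(18 - 21) ≡ 14/26 mod 29. 26⁻¹ ≡ 19 (mod 29), so λ ≡ 5.
  x = λ² - 21 - 18 = 25 - 39 ≡ 15; y = λ·(21 - 15) - 3 ≡ 27. → (15, 27)
8P: (15, 27) + (18, 17). λ = (17 - 27)/(18 - 15) ≡ 19/3 mod 29. 3⁻¹ ≡ 10 (mod 29), so λ ≡ 16.
  x = λ² - 15 - 18 = 256 - 33 ≡ 20; y = λ·(15 - 20) - 27 ≡ 9. → (20, 9)
9P: (20, 9) + (18, 17). λ = (17 - 9)/(18 - 20) ≡ 8/27 mod 29. 27⁻¹ ≡ 14 (mod 29) since 27·14 = 378 ≡ 1, so λ ≡ 25.
  x = λ² - 20 - 18 = 625 - 38 ≡ 7; y = λ·(20 - 7) - 9 ≡ 26. → (7, 26)
10P: (7, 26) + (18, 17). λ = (17 - 26)/(18 - 7) ≡ 20/11 mod 29. 11⁻¹ ≡ 8 (mod 29) since 11·8 = 88 ≡ 1, so λ ≡ 15.
  x = λ² - 7 - 18 = 225 - 25 ≡ 26; y = λ·(7 - 26) - 26 ≡ 8. → (26, 8)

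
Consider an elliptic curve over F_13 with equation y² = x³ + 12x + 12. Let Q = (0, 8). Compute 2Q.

(3, 6)

tangent at (0, 8): λ = (3·0² + 12)/(2·8) ≡ 12/3. 3⁻¹ ≡ 9 (mod 13) since 3·9 = 27 ≡ 1, so λ ≡ 12·9 ≡ 4.
  x = λ² - 0 - 0 = 16 - 0 ≡ 3; y = λ·(0 - 3) - 8 ≡ 6. → (3, 6)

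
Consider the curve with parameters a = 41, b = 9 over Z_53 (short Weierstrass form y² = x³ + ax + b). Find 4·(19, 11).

(49, 29)

Write P = (19, 11).
Double-and-add on 4 = (100)₂. Start with P = (19, 11) for the leading 1-bit.
double: tangent at (19, 11): λ = (3·19² + 41)/(2·11) ≡ 11/22. 22⁻¹ ≡ 41 (mod 53), so λ ≡ 11·41 ≡ 27.
  x = λ² - 19 - 19 = 729 - 38 ≡ 2; y = λ·(19 - 2) - 11 ≡ 24. → (2, 24)
double: tangent at (2, 24): λ = (3·2² + 41)/(2·24) ≡ 0/48. 48⁻¹ ≡ 21 (mod 53), so λ ≡ 0·21 ≡ 0.
  x = λ² - 2 - 2 = 0 - 4 ≡ 49; y = λ·(2 - 49) - 24 ≡ 29. → (49, 29)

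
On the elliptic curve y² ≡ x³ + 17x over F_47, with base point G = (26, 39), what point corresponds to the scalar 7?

Double-and-add on 7 = (111)₂. Start with G = (26, 39) for the leading 1-bit.
double: tangent at (26, 39): λ = (3·26² + 17)/(2·39) ≡ 24/31. 31⁻¹ ≡ 44 (mod 47), so λ ≡ 24·44 ≡ 22.
  x = λ² - 26 - 26 = 484 - 52 ≡ 9; y = λ·(26 - 9) - 39 ≡ 6. → (9, 6)
add G: (9, 6) + (26, 39). λ = (39 - 6)/(26 - 9) ≡ 33/17 mod 47. 17⁻¹ ≡ 36 (mod 47) since 17·36 = 612 ≡ 1, so λ ≡ 13.
  x = λ² - 9 - 26 = 169 - 35 ≡ 40; y = λ·(9 - 40) - 6 ≡ 14. → (40, 14)
double: tangent at (40, 14): λ = (3·40² + 17)/(2·14) ≡ 23/28. 28⁻¹ ≡ 42 (mod 47), so λ ≡ 23·42 ≡ 26.
  x = λ² - 40 - 40 = 676 - 80 ≡ 32; y = λ·(40 - 32) - 14 ≡ 6. → (32, 6)
add G: (32, 6) + (26, 39). λ = (39 - 6)/(26 - 32) ≡ 33/41 mod 47. 41⁻¹ ≡ 39 (mod 47), so λ ≡ 18.
  x = λ² - 32 - 26 = 324 - 58 ≡ 31; y = λ·(32 - 31) - 6 ≡ 12. → (31, 12)

(31, 12)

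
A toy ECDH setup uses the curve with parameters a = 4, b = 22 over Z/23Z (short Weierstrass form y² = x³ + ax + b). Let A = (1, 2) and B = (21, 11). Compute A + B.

(1, 2) + (21, 11). λ = (11 - 2)/(21 - 1) ≡ 9/20 mod 23. 20⁻¹ ≡ 15 (mod 23) since 20·15 = 300 ≡ 1, so λ ≡ 20.
  x = λ² - 1 - 21 = 400 - 22 ≡ 10; y = λ·(1 - 10) - 2 ≡ 2. → (10, 2)

(10, 2)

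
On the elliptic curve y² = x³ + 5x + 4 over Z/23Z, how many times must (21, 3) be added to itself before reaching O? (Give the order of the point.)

2P: tangent at (21, 3): λ = (3·21² + 5)/(2·3) ≡ 17/6. 6⁻¹ ≡ 4 (mod 23), so λ ≡ 17·4 ≡ 22.
  x = λ² - 21 - 21 = 484 - 42 ≡ 5; y = λ·(21 - 5) - 3 ≡ 4. → (5, 4)
3P: (5, 4) + (21, 3). λ = (3 - 4)/(21 - 5) ≡ 22/16 mod 23. 16⁻¹ ≡ 13 (mod 23), so λ ≡ 10.
  x = λ² - 5 - 21 = 100 - 26 ≡ 5; y = λ·(5 - 5) - 4 ≡ 19. → (5, 19)
4P: (5, 19) + (21, 3). λ = (3 - 19)/(21 - 5) ≡ 7/16 mod 23. 16⁻¹ ≡ 13 (mod 23), so λ ≡ 22.
  x = λ² - 5 - 21 = 484 - 26 ≡ 21; y = λ·(5 - 21) - 19 ≡ 20. → (21, 20)
5P: (21, 20) + (21, 3): same x and y₁ ≡ -y₂, so the sum is O.
5P = O, so the order is 5.

5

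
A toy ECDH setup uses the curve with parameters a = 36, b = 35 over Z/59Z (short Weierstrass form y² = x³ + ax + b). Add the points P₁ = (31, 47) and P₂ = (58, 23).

(31, 47) + (58, 23). λ = (23 - 47)/(58 - 31) ≡ 35/27 mod 59. 27⁻¹ ≡ 35 (mod 59), so λ ≡ 45.
  x = λ² - 31 - 58 = 2025 - 89 ≡ 48; y = λ·(31 - 48) - 47 ≡ 14. → (48, 14)

(48, 14)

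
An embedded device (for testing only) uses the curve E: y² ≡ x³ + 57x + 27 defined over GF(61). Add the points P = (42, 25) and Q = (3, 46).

(43, 60)

(42, 25) + (3, 46). λ = (46 - 25)/(3 - 42) ≡ 21/22 mod 61. 22⁻¹ ≡ 25 (mod 61), so λ ≡ 37.
  x = λ² - 42 - 3 = 1369 - 45 ≡ 43; y = λ·(42 - 43) - 25 ≡ 60. → (43, 60)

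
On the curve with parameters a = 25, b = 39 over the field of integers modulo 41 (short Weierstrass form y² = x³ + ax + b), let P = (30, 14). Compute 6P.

(30, 27)

Repeated addition: build up to 6P.
2P: tangent at (30, 14): λ = (3·30² + 25)/(2·14) ≡ 19/28. 28⁻¹ ≡ 22 (mod 41) since 28·22 = 616 ≡ 1, so λ ≡ 19·22 ≡ 8.
  x = λ² - 30 - 30 = 64 - 60 ≡ 4; y = λ·(30 - 4) - 14 ≡ 30. → (4, 30)
3P: (4, 30) + (30, 14). λ = (14 - 30)/(30 - 4) ≡ 25/26 mod 41. 26⁻¹ ≡ 30 (mod 41) since 26·30 = 780 ≡ 1, so λ ≡ 12.
  x = λ² - 4 - 30 = 144 - 34 ≡ 28; y = λ·(4 - 28) - 30 ≡ 10. → (28, 10)
4P: (28, 10) + (30, 14). λ = (14 - 10)/(30 - 28) ≡ 4/2 mod 41. 2⁻¹ ≡ 21 (mod 41), so λ ≡ 2.
  x = λ² - 28 - 30 = 4 - 58 ≡ 28; y = λ·(28 - 28) - 10 ≡ 31. → (28, 31)
5P: (28, 31) + (30, 14). λ = (14 - 31)/(30 - 28) ≡ 24/2 mod 41. 2⁻¹ ≡ 21 (mod 41), so λ ≡ 12.
  x = λ² - 28 - 30 = 144 - 58 ≡ 4; y = λ·(28 - 4) - 31 ≡ 11. → (4, 11)
6P: (4, 11) + (30, 14). λ = (14 - 11)/(30 - 4) ≡ 3/26 mod 41. 26⁻¹ ≡ 30 (mod 41), so λ ≡ 8.
  x = λ² - 4 - 30 = 64 - 34 ≡ 30; y = λ·(4 - 30) - 11 ≡ 27. → (30, 27)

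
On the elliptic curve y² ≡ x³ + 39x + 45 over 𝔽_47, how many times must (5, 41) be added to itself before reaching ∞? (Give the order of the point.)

11

2P: tangent at (5, 41): λ = (3·5² + 39)/(2·41) ≡ 20/35. 35⁻¹ ≡ 43 (mod 47) since 35·43 = 1505 ≡ 1, so λ ≡ 20·43 ≡ 14.
  x = λ² - 5 - 5 = 196 - 10 ≡ 45; y = λ·(5 - 45) - 41 ≡ 10. → (45, 10)
3P: (45, 10) + (5, 41). λ = (41 - 10)/(5 - 45) ≡ 31/7 mod 47. 7⁻¹ ≡ 27 (mod 47), so λ ≡ 38.
  x = λ² - 45 - 5 = 1444 - 50 ≡ 31; y = λ·(45 - 31) - 10 ≡ 5. → (31, 5)
4P: (31, 5) + (5, 41). λ = (41 - 5)/(5 - 31) ≡ 36/21 mod 47. 21⁻¹ ≡ 9 (mod 47), so λ ≡ 42.
  x = λ² - 31 - 5 = 1764 - 36 ≡ 36; y = λ·(31 - 36) - 5 ≡ 20. → (36, 20)
5P: (36, 20) + (5, 41). λ = (41 - 20)/(5 - 36) ≡ 21/16 mod 47. 16⁻¹ ≡ 3 (mod 47) since 16·3 = 48 ≡ 1, so λ ≡ 16.
  x = λ² - 36 - 5 = 256 - 41 ≡ 27; y = λ·(36 - 27) - 20 ≡ 30. → (27, 30)
6P: (27, 30) + (5, 41). λ = (41 - 30)/(5 - 27) ≡ 11/25 mod 47. 25⁻¹ ≡ 32 (mod 47), so λ ≡ 23.
  x = λ² - 27 - 5 = 529 - 32 ≡ 27; y = λ·(27 - 27) - 30 ≡ 17. → (27, 17)
7P: (27, 17) + (5, 41). λ = (41 - 17)/(5 - 27) ≡ 24/25 mod 47. 25⁻¹ ≡ 32 (mod 47), so λ ≡ 16.
  x = λ² - 27 - 5 = 256 - 32 ≡ 36; y = λ·(27 - 36) - 17 ≡ 27. → (36, 27)
8P: (36, 27) + (5, 41). λ = (41 - 27)/(5 - 36) ≡ 14/16 mod 47. 16⁻¹ ≡ 3 (mod 47), so λ ≡ 42.
  x = λ² - 36 - 5 = 1764 - 41 ≡ 31; y = λ·(36 - 31) - 27 ≡ 42. → (31, 42)
9P: (31, 42) + (5, 41). λ = (41 - 42)/(5 - 31) ≡ 46/21 mod 47. 21⁻¹ ≡ 9 (mod 47) since 21·9 = 189 ≡ 1, so λ ≡ 38.
  x = λ² - 31 - 5 = 1444 - 36 ≡ 45; y = λ·(31 - 45) - 42 ≡ 37. → (45, 37)
10P: (45, 37) + (5, 41). λ = (41 - 37)/(5 - 45) ≡ 4/7 mod 47. 7⁻¹ ≡ 27 (mod 47) since 7·27 = 189 ≡ 1, so λ ≡ 14.
  x = λ² - 45 - 5 = 196 - 50 ≡ 5; y = λ·(45 - 5) - 37 ≡ 6. → (5, 6)
11P: (5, 6) + (5, 41): same x and y₁ ≡ -y₂, so the sum is ∞.
11P = ∞, so the order is 11.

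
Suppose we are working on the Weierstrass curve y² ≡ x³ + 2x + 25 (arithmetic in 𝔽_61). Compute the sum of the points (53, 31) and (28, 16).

(53, 31) + (28, 16). λ = (16 - 31)/(28 - 53) ≡ 46/36 mod 61. 36⁻¹ ≡ 39 (mod 61) since 36·39 = 1404 ≡ 1, so λ ≡ 25.
  x = λ² - 53 - 28 = 625 - 81 ≡ 56; y = λ·(53 - 56) - 31 ≡ 16. → (56, 16)

(56, 16)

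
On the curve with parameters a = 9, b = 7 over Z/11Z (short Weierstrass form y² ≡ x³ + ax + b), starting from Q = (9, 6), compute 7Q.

(9, 6)

Double-and-add on 7 = (111)₂. Start with Q = (9, 6) for the leading 1-bit.
double: tangent at (9, 6): λ = (3·9² + 9)/(2·6) ≡ 10/1. 1⁻¹ ≡ 1 (mod 11), so λ ≡ 10·1 ≡ 10.
  x = λ² - 9 - 9 = 100 - 18 ≡ 5; y = λ·(9 - 5) - 6 ≡ 1. → (5, 1)
add Q: (5, 1) + (9, 6). λ = (6 - 1)/(9 - 5) ≡ 5/4 mod 11. 4⁻¹ ≡ 3 (mod 11), so λ ≡ 4.
  x = λ² - 5 - 9 = 16 - 14 ≡ 2; y = λ·(5 - 2) - 1 ≡ 0. → (2, 0)
double: (2, 0) + (2, 0): same x and y₁ ≡ -y₂, so the sum is 𝒪.
add Q: 𝒪 + (9, 6) = (9, 6) (identity).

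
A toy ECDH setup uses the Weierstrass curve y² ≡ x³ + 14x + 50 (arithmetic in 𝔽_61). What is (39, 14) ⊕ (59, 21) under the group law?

(38, 26)

(39, 14) + (59, 21). λ = (21 - 14)/(59 - 39) ≡ 7/20 mod 61. 20⁻¹ ≡ 58 (mod 61), so λ ≡ 40.
  x = λ² - 39 - 59 = 1600 - 98 ≡ 38; y = λ·(39 - 38) - 14 ≡ 26. → (38, 26)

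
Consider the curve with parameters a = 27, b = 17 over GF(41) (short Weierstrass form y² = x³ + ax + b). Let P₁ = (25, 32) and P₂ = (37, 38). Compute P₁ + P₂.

(10, 37)

(25, 32) + (37, 38). λ = (38 - 32)/(37 - 25) ≡ 6/12 mod 41. 12⁻¹ ≡ 24 (mod 41) since 12·24 = 288 ≡ 1, so λ ≡ 21.
  x = λ² - 25 - 37 = 441 - 62 ≡ 10; y = λ·(25 - 10) - 32 ≡ 37. → (10, 37)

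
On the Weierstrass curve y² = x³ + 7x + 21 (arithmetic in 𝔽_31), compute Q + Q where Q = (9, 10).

tangent at (9, 10): λ = (3·9² + 7)/(2·10) ≡ 2/20. 20⁻¹ ≡ 14 (mod 31), so λ ≡ 2·14 ≡ 28.
  x = λ² - 9 - 9 = 784 - 18 ≡ 22; y = λ·(9 - 22) - 10 ≡ 29. → (22, 29)

(22, 29)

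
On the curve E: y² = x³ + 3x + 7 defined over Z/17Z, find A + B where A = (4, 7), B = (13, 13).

(4, 7) + (13, 13). λ = (13 - 7)/(13 - 4) ≡ 6/9 mod 17. 9⁻¹ ≡ 2 (mod 17), so λ ≡ 12.
  x = λ² - 4 - 13 = 144 - 17 ≡ 8; y = λ·(4 - 8) - 7 ≡ 13. → (8, 13)

(8, 13)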